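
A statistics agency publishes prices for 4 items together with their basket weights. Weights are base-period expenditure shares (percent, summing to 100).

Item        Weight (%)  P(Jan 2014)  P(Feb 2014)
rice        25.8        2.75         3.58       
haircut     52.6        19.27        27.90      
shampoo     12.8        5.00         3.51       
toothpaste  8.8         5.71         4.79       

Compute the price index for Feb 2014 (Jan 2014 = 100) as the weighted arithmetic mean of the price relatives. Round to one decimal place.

rice: 25.8 × (3.58/2.75) = 25.8 × 1.301818 = 33.5869
haircut: 52.6 × (27.90/19.27) = 52.6 × 1.447846 = 76.1567
shampoo: 12.8 × (3.51/5.00) = 12.8 × 0.702000 = 8.9856
toothpaste: 8.8 × (4.79/5.71) = 8.8 × 0.838879 = 7.3821
Index = Σ wᵢ·(p₁ᵢ/p₀ᵢ) = 33.5869 + 76.1567 + 8.9856 + 7.3821 = 126.1114

126.1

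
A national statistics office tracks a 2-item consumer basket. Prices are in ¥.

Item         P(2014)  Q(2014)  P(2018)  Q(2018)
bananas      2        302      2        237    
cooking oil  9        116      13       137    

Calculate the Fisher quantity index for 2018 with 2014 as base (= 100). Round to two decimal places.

Laspeyres component (base-period weights):
ΣP(2014)Q(2018) = 2×237 + 9×137 = 474 + 1233 = 1707
ΣP(2014)Q(2014) = 2×302 + 9×116 = 604 + 1044 = 1648
L = 1707 / 1648 × 100 = 103.5801
Paasche component (current-period weights):
ΣP(2018)Q(2018) = 2×237 + 13×137 = 474 + 1781 = 2255
ΣP(2018)Q(2014) = 2×302 + 13×116 = 604 + 1508 = 2112
P = 2255 / 2112 × 100 = 106.7708
Fisher = √(L × P) = √(103.5801 × 106.7708) = 105.1634

105.16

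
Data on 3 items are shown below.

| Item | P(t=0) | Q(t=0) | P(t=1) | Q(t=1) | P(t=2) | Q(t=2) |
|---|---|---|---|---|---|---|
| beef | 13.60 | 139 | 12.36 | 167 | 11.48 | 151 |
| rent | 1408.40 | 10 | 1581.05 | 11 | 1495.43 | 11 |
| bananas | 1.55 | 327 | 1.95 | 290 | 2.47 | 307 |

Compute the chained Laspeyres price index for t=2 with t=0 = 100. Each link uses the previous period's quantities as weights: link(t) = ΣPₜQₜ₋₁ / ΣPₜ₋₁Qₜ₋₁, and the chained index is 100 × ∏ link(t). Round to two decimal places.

Link t=0→t=1:
ΣP(t=1)Q(t=0) = 12.36×139 + 1581.05×10 + 1.95×327 = 1718.04 + 15810.5 + 637.65 = 18166.19
ΣP(t=0)Q(t=0) = 13.60×139 + 1408.40×10 + 1.55×327 = 1890.4 + 14084 + 506.85 = 16481.25
link = 18166.19/16481.25 = 1.102234
Link t=1→t=2:
ΣP(t=2)Q(t=1) = 11.48×167 + 1495.43×11 + 2.47×290 = 1917.16 + 16449.73 + 716.3 = 19083.19
ΣP(t=1)Q(t=1) = 12.36×167 + 1581.05×11 + 1.95×290 = 2064.12 + 17391.55 + 565.5 = 20021.17
link = 19083.19/20021.17 = 0.953151
Chained index = 100 × 1.102234 × 0.953151 = 105.0595

105.06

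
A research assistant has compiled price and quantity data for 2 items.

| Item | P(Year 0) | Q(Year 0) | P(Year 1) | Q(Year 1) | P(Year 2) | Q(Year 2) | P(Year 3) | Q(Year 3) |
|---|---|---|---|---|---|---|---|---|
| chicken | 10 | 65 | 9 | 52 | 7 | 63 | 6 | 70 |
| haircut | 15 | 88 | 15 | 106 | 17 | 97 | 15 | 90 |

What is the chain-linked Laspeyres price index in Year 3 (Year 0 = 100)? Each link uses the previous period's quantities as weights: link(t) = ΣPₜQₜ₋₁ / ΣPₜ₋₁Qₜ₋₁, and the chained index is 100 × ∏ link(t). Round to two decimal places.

89.26

Link Year 0→Year 1:
ΣP(Year 1)Q(Year 0) = 9×65 + 15×88 = 585 + 1320 = 1905
ΣP(Year 0)Q(Year 0) = 10×65 + 15×88 = 650 + 1320 = 1970
link = 1905/1970 = 0.967005
Link Year 1→Year 2:
ΣP(Year 2)Q(Year 1) = 7×52 + 17×106 = 364 + 1802 = 2166
ΣP(Year 1)Q(Year 1) = 9×52 + 15×106 = 468 + 1590 = 2058
link = 2166/2058 = 1.052478
Link Year 2→Year 3:
ΣP(Year 3)Q(Year 2) = 6×63 + 15×97 = 378 + 1455 = 1833
ΣP(Year 2)Q(Year 2) = 7×63 + 17×97 = 441 + 1649 = 2090
link = 1833/2090 = 0.877033
Chained index = 100 × 0.967005 × 1.052478 × 0.877033 = 89.2602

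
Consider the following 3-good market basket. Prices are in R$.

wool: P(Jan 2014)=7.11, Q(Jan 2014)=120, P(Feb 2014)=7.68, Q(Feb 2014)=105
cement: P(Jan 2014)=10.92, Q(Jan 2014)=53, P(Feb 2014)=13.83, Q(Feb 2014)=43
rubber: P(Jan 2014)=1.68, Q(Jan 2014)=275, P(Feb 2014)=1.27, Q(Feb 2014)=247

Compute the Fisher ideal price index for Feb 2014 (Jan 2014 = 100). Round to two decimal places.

Laspeyres component (base-period weights):
ΣP(Feb 2014)Q(Jan 2014) = 7.68×120 + 13.83×53 + 1.27×275 = 921.6 + 732.99 + 349.25 = 2003.84
ΣP(Jan 2014)Q(Jan 2014) = 7.11×120 + 10.92×53 + 1.68×275 = 853.2 + 578.76 + 462 = 1893.96
L = 2003.84 / 1893.96 × 100 = 105.8016
Paasche component (current-period weights):
ΣP(Feb 2014)Q(Feb 2014) = 7.68×105 + 13.83×43 + 1.27×247 = 806.4 + 594.69 + 313.69 = 1714.78
ΣP(Jan 2014)Q(Feb 2014) = 7.11×105 + 10.92×43 + 1.68×247 = 746.55 + 469.56 + 414.96 = 1631.07
P = 1714.78 / 1631.07 × 100 = 105.1322
Fisher = √(L × P) = √(105.8016 × 105.1322) = 105.4664

105.47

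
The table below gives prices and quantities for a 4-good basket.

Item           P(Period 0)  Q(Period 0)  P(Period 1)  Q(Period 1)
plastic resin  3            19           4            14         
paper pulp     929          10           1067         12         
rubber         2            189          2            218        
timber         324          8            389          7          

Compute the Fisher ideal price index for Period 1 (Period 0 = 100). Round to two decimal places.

Laspeyres component (base-period weights):
ΣP(Period 1)Q(Period 0) = 4×19 + 1067×10 + 2×189 + 389×8 = 76 + 10670 + 378 + 3112 = 14236
ΣP(Period 0)Q(Period 0) = 3×19 + 929×10 + 2×189 + 324×8 = 57 + 9290 + 378 + 2592 = 12317
L = 14236 / 12317 × 100 = 115.5801
Paasche component (current-period weights):
ΣP(Period 1)Q(Period 1) = 4×14 + 1067×12 + 2×218 + 389×7 = 56 + 12804 + 436 + 2723 = 16019
ΣP(Period 0)Q(Period 1) = 3×14 + 929×12 + 2×218 + 324×7 = 42 + 11148 + 436 + 2268 = 13894
P = 16019 / 13894 × 100 = 115.2944
Fisher = √(L × P) = √(115.5801 × 115.2944) = 115.4371

115.44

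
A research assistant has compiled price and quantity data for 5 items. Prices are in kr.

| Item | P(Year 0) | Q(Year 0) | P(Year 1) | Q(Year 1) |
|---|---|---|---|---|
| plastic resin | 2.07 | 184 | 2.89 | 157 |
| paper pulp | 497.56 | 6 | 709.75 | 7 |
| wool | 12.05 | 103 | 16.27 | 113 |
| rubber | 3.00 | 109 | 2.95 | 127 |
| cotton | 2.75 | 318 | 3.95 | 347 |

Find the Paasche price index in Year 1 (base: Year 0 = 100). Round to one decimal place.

138.4

Paasche price index uses current-period quantities as weights.
ΣP(Year 1)·Q(Year 1) = 2.89×157 + 709.75×7 + 16.27×113 + 2.95×127 + 3.95×347 = 453.73 + 4968.25 + 1838.51 + 374.65 + 1370.65 = 9005.79
ΣP(Year 0)·Q(Year 1) = 2.07×157 + 497.56×7 + 12.05×113 + 3.00×127 + 2.75×347 = 324.99 + 3482.92 + 1361.65 + 381 + 954.25 = 6504.81
Index = 9005.79 / 6504.81 × 100 = 138.4482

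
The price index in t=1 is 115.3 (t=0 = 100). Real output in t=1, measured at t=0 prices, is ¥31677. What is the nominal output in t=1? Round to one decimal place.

36523.6

Nominal = Real × (Index/100) = 31677 × (115.3/100)
        = 31677 × 1.153 = 36523.5810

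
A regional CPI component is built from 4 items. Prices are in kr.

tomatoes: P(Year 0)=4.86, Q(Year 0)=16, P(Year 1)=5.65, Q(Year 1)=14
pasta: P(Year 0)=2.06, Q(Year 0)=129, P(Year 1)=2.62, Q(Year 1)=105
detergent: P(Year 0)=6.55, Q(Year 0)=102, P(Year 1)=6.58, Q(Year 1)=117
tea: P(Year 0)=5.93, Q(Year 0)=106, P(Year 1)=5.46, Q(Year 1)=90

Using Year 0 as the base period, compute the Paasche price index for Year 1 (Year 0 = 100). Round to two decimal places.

101.96

Paasche price index uses current-period quantities as weights.
ΣP(Year 1)·Q(Year 1) = 5.65×14 + 2.62×105 + 6.58×117 + 5.46×90 = 79.1 + 275.1 + 769.86 + 491.4 = 1615.46
ΣP(Year 0)·Q(Year 1) = 4.86×14 + 2.06×105 + 6.55×117 + 5.93×90 = 68.04 + 216.3 + 766.35 + 533.7 = 1584.39
Index = 1615.46 / 1584.39 × 100 = 101.9610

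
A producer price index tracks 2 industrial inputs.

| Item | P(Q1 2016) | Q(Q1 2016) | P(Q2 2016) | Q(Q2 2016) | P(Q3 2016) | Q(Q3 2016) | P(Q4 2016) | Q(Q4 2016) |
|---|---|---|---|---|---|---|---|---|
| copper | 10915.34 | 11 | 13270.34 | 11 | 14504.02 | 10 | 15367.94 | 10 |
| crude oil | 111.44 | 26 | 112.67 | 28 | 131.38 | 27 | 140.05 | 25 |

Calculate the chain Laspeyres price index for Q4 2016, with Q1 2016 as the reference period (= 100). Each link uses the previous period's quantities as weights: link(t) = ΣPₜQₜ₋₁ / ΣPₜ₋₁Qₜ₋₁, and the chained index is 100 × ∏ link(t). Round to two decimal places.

140.45

Link Q1 2016→Q2 2016:
ΣP(Q2 2016)Q(Q1 2016) = 13270.34×11 + 112.67×26 = 145973.74 + 2929.42 = 148903.16
ΣP(Q1 2016)Q(Q1 2016) = 10915.34×11 + 111.44×26 = 120068.74 + 2897.44 = 122966.18
link = 148903.16/122966.18 = 1.210928
Link Q2 2016→Q3 2016:
ΣP(Q3 2016)Q(Q2 2016) = 14504.02×11 + 131.38×28 = 159544.22 + 3678.64 = 163222.86
ΣP(Q2 2016)Q(Q2 2016) = 13270.34×11 + 112.67×28 = 145973.74 + 3154.76 = 149128.5
link = 163222.86/149128.5 = 1.094512
Link Q3 2016→Q4 2016:
ΣP(Q4 2016)Q(Q3 2016) = 15367.94×10 + 140.05×27 = 153679.4 + 3781.35 = 157460.75
ΣP(Q3 2016)Q(Q3 2016) = 14504.02×10 + 131.38×27 = 145040.2 + 3547.26 = 148587.46
link = 157460.75/148587.46 = 1.059718
Chained index = 100 × 1.210928 × 1.094512 × 1.059718 = 140.4523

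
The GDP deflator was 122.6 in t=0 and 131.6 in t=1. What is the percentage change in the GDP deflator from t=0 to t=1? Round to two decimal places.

Change = (131.6 − 122.6) / 122.6 × 100
       = 9.0 / 122.6 × 100 = 7.3409%

7.34%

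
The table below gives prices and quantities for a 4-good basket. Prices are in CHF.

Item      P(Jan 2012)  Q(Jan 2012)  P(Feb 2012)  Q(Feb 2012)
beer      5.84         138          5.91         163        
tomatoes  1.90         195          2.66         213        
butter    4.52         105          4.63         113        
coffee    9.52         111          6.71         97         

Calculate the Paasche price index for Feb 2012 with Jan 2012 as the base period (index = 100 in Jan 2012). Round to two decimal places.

Paasche price index uses current-period quantities as weights.
ΣP(Feb 2012)·Q(Feb 2012) = 5.91×163 + 2.66×213 + 4.63×113 + 6.71×97 = 963.33 + 566.58 + 523.19 + 650.87 = 2703.97
ΣP(Jan 2012)·Q(Feb 2012) = 5.84×163 + 1.90×213 + 4.52×113 + 9.52×97 = 951.92 + 404.7 + 510.76 + 923.44 = 2790.82
Index = 2703.97 / 2790.82 × 100 = 96.8880

96.89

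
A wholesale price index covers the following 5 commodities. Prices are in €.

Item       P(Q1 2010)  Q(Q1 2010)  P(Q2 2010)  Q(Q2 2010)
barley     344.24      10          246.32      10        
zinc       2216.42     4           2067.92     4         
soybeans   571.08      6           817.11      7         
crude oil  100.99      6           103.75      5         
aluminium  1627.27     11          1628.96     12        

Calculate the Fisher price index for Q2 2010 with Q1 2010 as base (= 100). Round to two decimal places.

Laspeyres component (base-period weights):
ΣP(Q2 2010)Q(Q1 2010) = 246.32×10 + 2067.92×4 + 817.11×6 + 103.75×6 + 1628.96×11 = 2463.2 + 8271.68 + 4902.66 + 622.5 + 17918.56 = 34178.6
ΣP(Q1 2010)Q(Q1 2010) = 344.24×10 + 2216.42×4 + 571.08×6 + 100.99×6 + 1627.27×11 = 3442.4 + 8865.68 + 3426.48 + 605.94 + 17899.97 = 34240.47
L = 34178.6 / 34240.47 × 100 = 99.8193
Paasche component (current-period weights):
ΣP(Q2 2010)Q(Q2 2010) = 246.32×10 + 2067.92×4 + 817.11×7 + 103.75×5 + 1628.96×12 = 2463.2 + 8271.68 + 5719.77 + 518.75 + 19547.52 = 36520.92
ΣP(Q1 2010)Q(Q2 2010) = 344.24×10 + 2216.42×4 + 571.08×7 + 100.99×5 + 1627.27×12 = 3442.4 + 8865.68 + 3997.56 + 504.95 + 19527.24 = 36337.83
P = 36520.92 / 36337.83 × 100 = 100.5039
Fisher = √(L × P) = √(99.8193 × 100.5039) = 100.1610

100.16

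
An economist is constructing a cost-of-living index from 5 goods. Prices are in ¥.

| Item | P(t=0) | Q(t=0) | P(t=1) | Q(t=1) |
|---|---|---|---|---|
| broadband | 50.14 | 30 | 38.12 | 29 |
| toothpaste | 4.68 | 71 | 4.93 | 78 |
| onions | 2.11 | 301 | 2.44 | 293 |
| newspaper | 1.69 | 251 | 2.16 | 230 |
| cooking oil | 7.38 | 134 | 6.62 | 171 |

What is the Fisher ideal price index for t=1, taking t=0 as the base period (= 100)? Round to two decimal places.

Laspeyres component (base-period weights):
ΣP(t=1)Q(t=0) = 38.12×30 + 4.93×71 + 2.44×301 + 2.16×251 + 6.62×134 = 1143.6 + 350.03 + 734.44 + 542.16 + 887.08 = 3657.31
ΣP(t=0)Q(t=0) = 50.14×30 + 4.68×71 + 2.11×301 + 1.69×251 + 7.38×134 = 1504.2 + 332.28 + 635.11 + 424.19 + 988.92 = 3884.7
L = 3657.31 / 3884.7 × 100 = 94.1465
Paasche component (current-period weights):
ΣP(t=1)Q(t=1) = 38.12×29 + 4.93×78 + 2.44×293 + 2.16×230 + 6.62×171 = 1105.48 + 384.54 + 714.92 + 496.8 + 1132.02 = 3833.76
ΣP(t=0)Q(t=1) = 50.14×29 + 4.68×78 + 2.11×293 + 1.69×230 + 7.38×171 = 1454.06 + 365.04 + 618.23 + 388.7 + 1261.98 = 4088.01
P = 3833.76 / 4088.01 × 100 = 93.7806
Fisher = √(L × P) = √(94.1465 × 93.7806) = 93.9634

93.96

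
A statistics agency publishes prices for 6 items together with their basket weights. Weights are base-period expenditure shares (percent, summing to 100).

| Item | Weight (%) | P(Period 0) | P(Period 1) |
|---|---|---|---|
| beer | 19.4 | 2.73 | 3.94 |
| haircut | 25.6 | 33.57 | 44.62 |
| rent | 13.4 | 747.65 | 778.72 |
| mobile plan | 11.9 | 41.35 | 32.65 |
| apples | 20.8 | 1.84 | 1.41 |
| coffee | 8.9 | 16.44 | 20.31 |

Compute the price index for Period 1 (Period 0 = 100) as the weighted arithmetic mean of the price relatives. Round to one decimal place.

112.3

beer: 19.4 × (3.94/2.73) = 19.4 × 1.443223 = 27.9985
haircut: 25.6 × (44.62/33.57) = 25.6 × 1.329163 = 34.0266
rent: 13.4 × (778.72/747.65) = 13.4 × 1.041557 = 13.9569
mobile plan: 11.9 × (32.65/41.35) = 11.9 × 0.789601 = 9.3963
apples: 20.8 × (1.41/1.84) = 20.8 × 0.766304 = 15.9391
coffee: 8.9 × (20.31/16.44) = 8.9 × 1.235401 = 10.9951
Index = Σ wᵢ·(p₁ᵢ/p₀ᵢ) = 27.9985 + 34.0266 + 13.9569 + 9.3963 + 15.9391 + 10.9951 = 112.3124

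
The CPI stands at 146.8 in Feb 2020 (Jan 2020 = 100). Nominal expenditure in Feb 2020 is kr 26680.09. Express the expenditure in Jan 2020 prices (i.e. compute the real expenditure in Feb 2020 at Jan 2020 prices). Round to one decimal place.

18174.4

Real = Nominal ÷ (Index/100) = 26680.09 ÷ (146.8/100)
     = 26680.09 ÷ 1.468 = 18174.4482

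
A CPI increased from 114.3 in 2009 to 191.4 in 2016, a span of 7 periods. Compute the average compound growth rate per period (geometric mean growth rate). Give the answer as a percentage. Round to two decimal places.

Growth factor = (191.4/114.3)^(1/7) = (1.674541)^(1/7) = 1.076428
Growth rate = 1.076428 − 1 = 0.076428 = 7.6428%

7.64%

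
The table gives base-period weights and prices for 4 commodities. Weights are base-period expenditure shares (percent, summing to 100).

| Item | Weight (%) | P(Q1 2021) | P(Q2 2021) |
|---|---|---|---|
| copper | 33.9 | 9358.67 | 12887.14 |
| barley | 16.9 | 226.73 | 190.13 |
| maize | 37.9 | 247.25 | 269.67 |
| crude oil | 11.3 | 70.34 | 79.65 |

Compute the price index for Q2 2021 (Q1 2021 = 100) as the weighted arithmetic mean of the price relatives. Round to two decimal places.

copper: 33.9 × (12887.14/9358.67) = 33.9 × 1.377027 = 46.6812
barley: 16.9 × (190.13/226.73) = 16.9 × 0.838575 = 14.1719
maize: 37.9 × (269.67/247.25) = 37.9 × 1.090677 = 41.3367
crude oil: 11.3 × (79.65/70.34) = 11.3 × 1.132357 = 12.7956
Index = Σ wᵢ·(p₁ᵢ/p₀ᵢ) = 46.6812 + 14.1719 + 41.3367 + 12.7956 = 114.9854

114.99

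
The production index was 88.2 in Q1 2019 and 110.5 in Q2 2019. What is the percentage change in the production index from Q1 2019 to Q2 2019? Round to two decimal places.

Change = (110.5 − 88.2) / 88.2 × 100
       = 22.3 / 88.2 × 100 = 25.2834%

25.28%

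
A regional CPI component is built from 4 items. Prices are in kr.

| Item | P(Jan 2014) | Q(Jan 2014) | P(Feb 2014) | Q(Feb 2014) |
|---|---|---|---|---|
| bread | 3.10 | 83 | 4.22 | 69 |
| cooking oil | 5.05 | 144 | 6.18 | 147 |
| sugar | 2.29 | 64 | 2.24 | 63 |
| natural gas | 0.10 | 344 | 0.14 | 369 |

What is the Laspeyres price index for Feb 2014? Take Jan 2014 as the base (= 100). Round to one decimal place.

Laspeyres price index uses base-period quantities as weights.
ΣP(Feb 2014)·Q(Jan 2014) = 4.22×83 + 6.18×144 + 2.24×64 + 0.14×344 = 350.26 + 889.92 + 143.36 + 48.16 = 1431.7
ΣP(Jan 2014)·Q(Jan 2014) = 3.10×83 + 5.05×144 + 2.29×64 + 0.10×344 = 257.3 + 727.2 + 146.56 + 34.4 = 1165.46
Index = 1431.7 / 1165.46 × 100 = 122.8442

122.8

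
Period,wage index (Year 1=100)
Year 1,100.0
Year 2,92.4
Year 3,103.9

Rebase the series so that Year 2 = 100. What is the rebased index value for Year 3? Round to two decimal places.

112.45

Rebased(Year 3) = 103.9 / 92.4 × 100 = 112.4459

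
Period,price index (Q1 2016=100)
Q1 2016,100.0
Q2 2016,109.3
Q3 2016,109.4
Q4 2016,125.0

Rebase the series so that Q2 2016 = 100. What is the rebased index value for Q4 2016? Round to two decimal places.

114.36

Rebased(Q4 2016) = 125.0 / 109.3 × 100 = 114.3641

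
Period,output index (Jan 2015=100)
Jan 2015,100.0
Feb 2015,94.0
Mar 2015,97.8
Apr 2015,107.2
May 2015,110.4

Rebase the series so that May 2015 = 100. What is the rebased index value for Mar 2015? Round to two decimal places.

88.59

Rebased(Mar 2015) = 97.8 / 110.4 × 100 = 88.5870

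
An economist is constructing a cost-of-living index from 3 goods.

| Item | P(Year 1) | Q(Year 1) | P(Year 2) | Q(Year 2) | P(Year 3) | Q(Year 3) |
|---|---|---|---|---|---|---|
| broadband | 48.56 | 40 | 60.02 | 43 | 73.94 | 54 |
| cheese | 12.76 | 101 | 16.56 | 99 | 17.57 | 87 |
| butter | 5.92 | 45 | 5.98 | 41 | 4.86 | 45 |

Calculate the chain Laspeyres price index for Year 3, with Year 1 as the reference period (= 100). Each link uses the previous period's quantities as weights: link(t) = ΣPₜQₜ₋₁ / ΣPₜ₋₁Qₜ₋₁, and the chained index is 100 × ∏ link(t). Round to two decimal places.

Link Year 1→Year 2:
ΣP(Year 2)Q(Year 1) = 60.02×40 + 16.56×101 + 5.98×45 = 2400.8 + 1672.56 + 269.1 = 4342.46
ΣP(Year 1)Q(Year 1) = 48.56×40 + 12.76×101 + 5.92×45 = 1942.4 + 1288.76 + 266.4 = 3497.56
link = 4342.46/3497.56 = 1.241568
Link Year 2→Year 3:
ΣP(Year 3)Q(Year 2) = 73.94×43 + 17.57×99 + 4.86×41 = 3179.42 + 1739.43 + 199.26 = 5118.11
ΣP(Year 2)Q(Year 2) = 60.02×43 + 16.56×99 + 5.98×41 = 2580.86 + 1639.44 + 245.18 = 4465.48
link = 5118.11/4465.48 = 1.146150
Chained index = 100 × 1.241568 × 1.146150 = 142.3024

142.30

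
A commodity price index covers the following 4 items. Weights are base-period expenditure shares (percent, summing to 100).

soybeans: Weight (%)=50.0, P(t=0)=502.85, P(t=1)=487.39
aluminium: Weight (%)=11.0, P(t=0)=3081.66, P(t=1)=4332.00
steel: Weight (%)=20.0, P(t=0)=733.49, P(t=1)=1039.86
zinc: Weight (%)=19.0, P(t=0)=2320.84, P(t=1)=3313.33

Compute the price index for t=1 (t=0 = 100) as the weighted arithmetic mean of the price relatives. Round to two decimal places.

soybeans: 50.0 × (487.39/502.85) = 50.0 × 0.969255 = 48.4628
aluminium: 11.0 × (4332.00/3081.66) = 11.0 × 1.405736 = 15.4631
steel: 20.0 × (1039.86/733.49) = 20.0 × 1.417688 = 28.3538
zinc: 19.0 × (3313.33/2320.84) = 19.0 × 1.427643 = 27.1252
Index = Σ wᵢ·(p₁ᵢ/p₀ᵢ) = 48.4628 + 15.4631 + 28.3538 + 27.1252 = 119.4048

119.40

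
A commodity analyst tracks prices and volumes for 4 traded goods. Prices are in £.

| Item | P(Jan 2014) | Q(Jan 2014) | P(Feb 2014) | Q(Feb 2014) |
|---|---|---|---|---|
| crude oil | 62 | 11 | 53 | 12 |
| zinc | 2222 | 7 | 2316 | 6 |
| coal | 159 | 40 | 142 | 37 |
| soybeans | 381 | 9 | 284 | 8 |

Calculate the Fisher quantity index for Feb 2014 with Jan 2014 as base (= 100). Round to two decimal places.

88.26

Laspeyres component (base-period weights):
ΣP(Jan 2014)Q(Feb 2014) = 62×12 + 2222×6 + 159×37 + 381×8 = 744 + 13332 + 5883 + 3048 = 23007
ΣP(Jan 2014)Q(Jan 2014) = 62×11 + 2222×7 + 159×40 + 381×9 = 682 + 15554 + 6360 + 3429 = 26025
L = 23007 / 26025 × 100 = 88.4035
Paasche component (current-period weights):
ΣP(Feb 2014)Q(Feb 2014) = 53×12 + 2316×6 + 142×37 + 284×8 = 636 + 13896 + 5254 + 2272 = 22058
ΣP(Feb 2014)Q(Jan 2014) = 53×11 + 2316×7 + 142×40 + 284×9 = 583 + 16212 + 5680 + 2556 = 25031
P = 22058 / 25031 × 100 = 88.1227
Fisher = √(L × P) = √(88.4035 × 88.1227) = 88.2630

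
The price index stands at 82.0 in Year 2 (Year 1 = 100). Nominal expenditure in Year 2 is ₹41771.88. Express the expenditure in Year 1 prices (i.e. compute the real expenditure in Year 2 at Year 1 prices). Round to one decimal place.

Real = Nominal ÷ (Index/100) = 41771.88 ÷ (82.0/100)
     = 41771.88 ÷ 0.820 = 50941.3171

50941.3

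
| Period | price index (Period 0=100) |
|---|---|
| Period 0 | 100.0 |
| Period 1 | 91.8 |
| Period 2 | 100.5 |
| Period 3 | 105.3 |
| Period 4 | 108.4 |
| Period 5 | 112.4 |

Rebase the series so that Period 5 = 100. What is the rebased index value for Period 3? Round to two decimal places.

Rebased(Period 3) = 105.3 / 112.4 × 100 = 93.6833

93.68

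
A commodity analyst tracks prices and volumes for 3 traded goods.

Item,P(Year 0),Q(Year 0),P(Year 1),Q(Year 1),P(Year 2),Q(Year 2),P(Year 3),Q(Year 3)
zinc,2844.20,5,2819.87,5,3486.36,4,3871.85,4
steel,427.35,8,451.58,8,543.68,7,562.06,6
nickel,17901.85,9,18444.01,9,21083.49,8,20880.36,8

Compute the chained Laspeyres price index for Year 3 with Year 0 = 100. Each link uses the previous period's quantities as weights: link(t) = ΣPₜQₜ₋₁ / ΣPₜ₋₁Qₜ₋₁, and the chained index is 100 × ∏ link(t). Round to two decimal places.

Link Year 0→Year 1:
ΣP(Year 1)Q(Year 0) = 2819.87×5 + 451.58×8 + 18444.01×9 = 14099.35 + 3612.64 + 165996.09 = 183708.08
ΣP(Year 0)Q(Year 0) = 2844.20×5 + 427.35×8 + 17901.85×9 = 14221 + 3418.8 + 161116.65 = 178756.45
link = 183708.08/178756.45 = 1.027700
Link Year 1→Year 2:
ΣP(Year 2)Q(Year 1) = 3486.36×5 + 543.68×8 + 21083.49×9 = 17431.8 + 4349.44 + 189751.41 = 211532.65
ΣP(Year 1)Q(Year 1) = 2819.87×5 + 451.58×8 + 18444.01×9 = 14099.35 + 3612.64 + 165996.09 = 183708.08
link = 211532.65/183708.08 = 1.151461
Link Year 2→Year 3:
ΣP(Year 3)Q(Year 2) = 3871.85×4 + 562.06×7 + 20880.36×8 = 15487.4 + 3934.42 + 167042.88 = 186464.7
ΣP(Year 2)Q(Year 2) = 3486.36×4 + 543.68×7 + 21083.49×8 = 13945.44 + 3805.76 + 168667.92 = 186419.12
link = 186464.7/186419.12 = 1.000245
Chained index = 100 × 1.027700 × 1.151461 × 1.000245 = 118.3646

118.36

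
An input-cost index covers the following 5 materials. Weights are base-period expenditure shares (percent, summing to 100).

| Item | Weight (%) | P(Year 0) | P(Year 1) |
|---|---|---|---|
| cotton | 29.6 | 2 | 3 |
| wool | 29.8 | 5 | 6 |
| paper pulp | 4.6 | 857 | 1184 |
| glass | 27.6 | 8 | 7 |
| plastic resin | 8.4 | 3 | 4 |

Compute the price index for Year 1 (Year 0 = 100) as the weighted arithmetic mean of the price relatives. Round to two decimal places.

cotton: 29.6 × (3/2) = 29.6 × 1.500000 = 44.4000
wool: 29.8 × (6/5) = 29.8 × 1.200000 = 35.7600
paper pulp: 4.6 × (1184/857) = 4.6 × 1.381564 = 6.3552
glass: 27.6 × (7/8) = 27.6 × 0.875000 = 24.1500
plastic resin: 8.4 × (4/3) = 8.4 × 1.333333 = 11.2000
Index = Σ wᵢ·(p₁ᵢ/p₀ᵢ) = 44.4000 + 35.7600 + 6.3552 + 24.1500 + 11.2000 = 121.8652

121.87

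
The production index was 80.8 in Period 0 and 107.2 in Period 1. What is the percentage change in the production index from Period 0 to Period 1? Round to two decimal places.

Change = (107.2 − 80.8) / 80.8 × 100
       = 26.4 / 80.8 × 100 = 32.6733%

32.67%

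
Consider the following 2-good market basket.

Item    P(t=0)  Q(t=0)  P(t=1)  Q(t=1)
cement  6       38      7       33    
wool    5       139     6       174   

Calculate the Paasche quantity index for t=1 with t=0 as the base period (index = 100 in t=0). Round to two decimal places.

Paasche quantity index uses current-period prices as weights.
ΣP(t=1)·Q(t=1) = 7×33 + 6×174 = 231 + 1044 = 1275
ΣP(t=1)·Q(t=0) = 7×38 + 6×139 = 266 + 834 = 1100
Index = 1275 / 1100 × 100 = 115.9091

115.91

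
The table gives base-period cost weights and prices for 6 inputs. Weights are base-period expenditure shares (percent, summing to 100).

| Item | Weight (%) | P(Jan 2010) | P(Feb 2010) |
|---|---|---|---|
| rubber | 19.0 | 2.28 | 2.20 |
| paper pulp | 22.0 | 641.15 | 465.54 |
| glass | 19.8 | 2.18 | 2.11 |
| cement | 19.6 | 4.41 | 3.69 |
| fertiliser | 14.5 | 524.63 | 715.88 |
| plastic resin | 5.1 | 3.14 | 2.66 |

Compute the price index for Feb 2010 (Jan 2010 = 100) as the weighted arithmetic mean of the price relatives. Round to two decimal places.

93.98

rubber: 19.0 × (2.20/2.28) = 19.0 × 0.964912 = 18.3333
paper pulp: 22.0 × (465.54/641.15) = 22.0 × 0.726102 = 15.9742
glass: 19.8 × (2.11/2.18) = 19.8 × 0.967890 = 19.1642
cement: 19.6 × (3.69/4.41) = 19.6 × 0.836735 = 16.4000
fertiliser: 14.5 × (715.88/524.63) = 14.5 × 1.364543 = 19.7859
plastic resin: 5.1 × (2.66/3.14) = 5.1 × 0.847134 = 4.3204
Index = Σ wᵢ·(p₁ᵢ/p₀ᵢ) = 18.3333 + 15.9742 + 19.1642 + 16.4000 + 19.7859 + 4.3204 = 93.9780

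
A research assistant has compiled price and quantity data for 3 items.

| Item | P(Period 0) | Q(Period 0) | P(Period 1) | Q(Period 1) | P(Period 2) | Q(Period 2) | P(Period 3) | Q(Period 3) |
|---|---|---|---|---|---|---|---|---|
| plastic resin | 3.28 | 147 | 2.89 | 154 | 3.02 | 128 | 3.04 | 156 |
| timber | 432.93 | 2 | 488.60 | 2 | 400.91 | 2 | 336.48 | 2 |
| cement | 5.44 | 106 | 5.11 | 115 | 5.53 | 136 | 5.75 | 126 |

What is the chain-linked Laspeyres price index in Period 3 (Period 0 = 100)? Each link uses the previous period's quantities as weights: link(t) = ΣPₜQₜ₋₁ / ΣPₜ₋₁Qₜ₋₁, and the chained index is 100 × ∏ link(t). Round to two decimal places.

Link Period 0→Period 1:
ΣP(Period 1)Q(Period 0) = 2.89×147 + 488.60×2 + 5.11×106 = 424.83 + 977.2 + 541.66 = 1943.69
ΣP(Period 0)Q(Period 0) = 3.28×147 + 432.93×2 + 5.44×106 = 482.16 + 865.86 + 576.64 = 1924.66
link = 1943.69/1924.66 = 1.009887
Link Period 1→Period 2:
ΣP(Period 2)Q(Period 1) = 3.02×154 + 400.91×2 + 5.53×115 = 465.08 + 801.82 + 635.95 = 1902.85
ΣP(Period 1)Q(Period 1) = 2.89×154 + 488.60×2 + 5.11×115 = 445.06 + 977.2 + 587.65 = 2009.91
link = 1902.85/2009.91 = 0.946734
Link Period 2→Period 3:
ΣP(Period 3)Q(Period 2) = 3.04×128 + 336.48×2 + 5.75×136 = 389.12 + 672.96 + 782 = 1844.08
ΣP(Period 2)Q(Period 2) = 3.02×128 + 400.91×2 + 5.53×136 = 386.56 + 801.82 + 752.08 = 1940.46
link = 1844.08/1940.46 = 0.950331
Chained index = 100 × 1.009887 × 0.946734 × 0.950331 = 90.8607

90.86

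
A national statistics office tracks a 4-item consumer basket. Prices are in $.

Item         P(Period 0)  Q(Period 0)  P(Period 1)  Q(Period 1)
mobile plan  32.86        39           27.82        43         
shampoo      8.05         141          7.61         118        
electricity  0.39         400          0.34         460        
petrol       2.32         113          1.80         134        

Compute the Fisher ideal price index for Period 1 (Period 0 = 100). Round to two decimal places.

Laspeyres component (base-period weights):
ΣP(Period 1)Q(Period 0) = 27.82×39 + 7.61×141 + 0.34×400 + 1.80×113 = 1084.98 + 1073.01 + 136 + 203.4 = 2497.39
ΣP(Period 0)Q(Period 0) = 32.86×39 + 8.05×141 + 0.39×400 + 2.32×113 = 1281.54 + 1135.05 + 156 + 262.16 = 2834.75
L = 2497.39 / 2834.75 × 100 = 88.0991
Paasche component (current-period weights):
ΣP(Period 1)Q(Period 1) = 27.82×43 + 7.61×118 + 0.34×460 + 1.80×134 = 1196.26 + 897.98 + 156.4 + 241.2 = 2491.84
ΣP(Period 0)Q(Period 1) = 32.86×43 + 8.05×118 + 0.39×460 + 2.32×134 = 1412.98 + 949.9 + 179.4 + 310.88 = 2853.16
P = 2491.84 / 2853.16 × 100 = 87.3361
Fisher = √(L × P) = √(88.0991 × 87.3361) = 87.7168

87.72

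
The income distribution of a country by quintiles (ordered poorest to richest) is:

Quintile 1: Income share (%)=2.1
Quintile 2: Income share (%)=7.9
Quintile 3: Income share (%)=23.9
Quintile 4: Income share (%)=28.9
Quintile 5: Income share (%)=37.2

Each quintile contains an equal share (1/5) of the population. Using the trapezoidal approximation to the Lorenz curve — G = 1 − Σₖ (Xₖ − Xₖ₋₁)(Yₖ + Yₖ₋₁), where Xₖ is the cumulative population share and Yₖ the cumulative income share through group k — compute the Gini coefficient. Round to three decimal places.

0.365

Cumulative income shares Yₖ: 0.0210, 0.1000, 0.3390, 0.6280, 1.0000
Σ (Xₖ−Xₖ₋₁)(Yₖ+Yₖ₋₁) = (1/5)(0.0210+0.0000) + (1/5)(0.1000+0.0210) + (1/5)(0.3390+0.1000) + (1/5)(0.6280+0.3390) + (1/5)(1.0000+0.6280)
  = 0.0042 + 0.0242 + 0.0878 + 0.1934 + 0.3256 = 0.6352
G = 1 − 0.6352 = 0.3648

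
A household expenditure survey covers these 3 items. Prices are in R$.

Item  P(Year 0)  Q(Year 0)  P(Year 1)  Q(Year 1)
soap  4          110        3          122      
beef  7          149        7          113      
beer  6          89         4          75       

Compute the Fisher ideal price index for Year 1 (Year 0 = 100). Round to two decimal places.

Laspeyres component (base-period weights):
ΣP(Year 1)Q(Year 0) = 3×110 + 7×149 + 4×89 = 330 + 1043 + 356 = 1729
ΣP(Year 0)Q(Year 0) = 4×110 + 7×149 + 6×89 = 440 + 1043 + 534 = 2017
L = 1729 / 2017 × 100 = 85.7214
Paasche component (current-period weights):
ΣP(Year 1)Q(Year 1) = 3×122 + 7×113 + 4×75 = 366 + 791 + 300 = 1457
ΣP(Year 0)Q(Year 1) = 4×122 + 7×113 + 6×75 = 488 + 791 + 450 = 1729
P = 1457 / 1729 × 100 = 84.2684
Fisher = √(L × P) = √(85.7214 × 84.2684) = 84.9918

84.99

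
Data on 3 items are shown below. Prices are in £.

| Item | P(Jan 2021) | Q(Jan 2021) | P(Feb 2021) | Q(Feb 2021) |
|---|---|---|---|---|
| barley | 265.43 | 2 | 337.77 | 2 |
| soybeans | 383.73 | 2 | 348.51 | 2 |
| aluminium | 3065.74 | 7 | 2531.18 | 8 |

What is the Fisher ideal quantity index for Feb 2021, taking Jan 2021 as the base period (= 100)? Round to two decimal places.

113.36

Laspeyres component (base-period weights):
ΣP(Jan 2021)Q(Feb 2021) = 265.43×2 + 383.73×2 + 3065.74×8 = 530.86 + 767.46 + 24525.92 = 25824.24
ΣP(Jan 2021)Q(Jan 2021) = 265.43×2 + 383.73×2 + 3065.74×7 = 530.86 + 767.46 + 21460.18 = 22758.5
L = 25824.24 / 22758.5 × 100 = 113.4707
Paasche component (current-period weights):
ΣP(Feb 2021)Q(Feb 2021) = 337.77×2 + 348.51×2 + 2531.18×8 = 675.54 + 697.02 + 20249.44 = 21622
ΣP(Feb 2021)Q(Jan 2021) = 337.77×2 + 348.51×2 + 2531.18×7 = 675.54 + 697.02 + 17718.26 = 19090.82
P = 21622 / 19090.82 × 100 = 113.2586
Fisher = √(L × P) = √(113.4707 × 113.2586) = 113.3646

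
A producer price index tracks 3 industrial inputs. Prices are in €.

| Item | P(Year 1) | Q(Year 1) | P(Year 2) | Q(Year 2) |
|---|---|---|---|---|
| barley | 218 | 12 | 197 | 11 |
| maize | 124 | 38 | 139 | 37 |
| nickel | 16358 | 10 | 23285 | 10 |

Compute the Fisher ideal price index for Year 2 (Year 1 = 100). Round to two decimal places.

140.76

Laspeyres component (base-period weights):
ΣP(Year 2)Q(Year 1) = 197×12 + 139×38 + 23285×10 = 2364 + 5282 + 232850 = 240496
ΣP(Year 1)Q(Year 1) = 218×12 + 124×38 + 16358×10 = 2616 + 4712 + 163580 = 170908
L = 240496 / 170908 × 100 = 140.7166
Paasche component (current-period weights):
ΣP(Year 2)Q(Year 2) = 197×11 + 139×37 + 23285×10 = 2167 + 5143 + 232850 = 240160
ΣP(Year 1)Q(Year 2) = 218×11 + 124×37 + 16358×10 = 2398 + 4588 + 163580 = 170566
P = 240160 / 170566 × 100 = 140.8018
Fisher = √(L × P) = √(140.7166 × 140.8018) = 140.7592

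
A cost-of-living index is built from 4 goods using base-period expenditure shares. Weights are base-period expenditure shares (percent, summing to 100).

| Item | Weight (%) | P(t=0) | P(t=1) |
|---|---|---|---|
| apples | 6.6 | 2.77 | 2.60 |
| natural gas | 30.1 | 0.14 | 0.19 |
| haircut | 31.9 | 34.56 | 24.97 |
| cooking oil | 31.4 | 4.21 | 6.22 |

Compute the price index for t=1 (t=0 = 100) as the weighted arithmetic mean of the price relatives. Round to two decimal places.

apples: 6.6 × (2.60/2.77) = 6.6 × 0.938628 = 6.1949
natural gas: 30.1 × (0.19/0.14) = 30.1 × 1.357143 = 40.8500
haircut: 31.9 × (24.97/34.56) = 31.9 × 0.722512 = 23.0481
cooking oil: 31.4 × (6.22/4.21) = 31.4 × 1.477435 = 46.3914
Index = Σ wᵢ·(p₁ᵢ/p₀ᵢ) = 6.1949 + 40.8500 + 23.0481 + 46.3914 = 116.4845

116.48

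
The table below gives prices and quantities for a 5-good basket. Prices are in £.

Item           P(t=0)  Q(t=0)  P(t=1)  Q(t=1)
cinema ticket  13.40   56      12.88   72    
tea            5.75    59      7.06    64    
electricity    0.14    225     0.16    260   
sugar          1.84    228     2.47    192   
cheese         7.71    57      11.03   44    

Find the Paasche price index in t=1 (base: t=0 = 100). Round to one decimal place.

Paasche price index uses current-period quantities as weights.
ΣP(t=1)·Q(t=1) = 12.88×72 + 7.06×64 + 0.16×260 + 2.47×192 + 11.03×44 = 927.36 + 451.84 + 41.6 + 474.24 + 485.32 = 2380.36
ΣP(t=0)·Q(t=1) = 13.40×72 + 5.75×64 + 0.14×260 + 1.84×192 + 7.71×44 = 964.8 + 368 + 36.4 + 353.28 + 339.24 = 2061.72
Index = 2380.36 / 2061.72 × 100 = 115.4551

115.5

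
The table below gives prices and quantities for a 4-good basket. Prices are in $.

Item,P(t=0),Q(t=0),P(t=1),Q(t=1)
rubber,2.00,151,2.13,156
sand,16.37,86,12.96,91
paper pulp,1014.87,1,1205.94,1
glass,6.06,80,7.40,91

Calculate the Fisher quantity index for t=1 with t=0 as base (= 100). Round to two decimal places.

Laspeyres component (base-period weights):
ΣP(t=0)Q(t=1) = 2.00×156 + 16.37×91 + 1014.87×1 + 6.06×91 = 312 + 1489.67 + 1014.87 + 551.46 = 3368
ΣP(t=0)Q(t=0) = 2.00×151 + 16.37×86 + 1014.87×1 + 6.06×80 = 302 + 1407.82 + 1014.87 + 484.8 = 3209.49
L = 3368 / 3209.49 × 100 = 104.9388
Paasche component (current-period weights):
ΣP(t=1)Q(t=1) = 2.13×156 + 12.96×91 + 1205.94×1 + 7.40×91 = 332.28 + 1179.36 + 1205.94 + 673.4 = 3390.98
ΣP(t=1)Q(t=0) = 2.13×151 + 12.96×86 + 1205.94×1 + 7.40×80 = 321.63 + 1114.56 + 1205.94 + 592 = 3234.13
P = 3390.98 / 3234.13 × 100 = 104.8498
Fisher = √(L × P) = √(104.9388 × 104.8498) = 104.8943

104.89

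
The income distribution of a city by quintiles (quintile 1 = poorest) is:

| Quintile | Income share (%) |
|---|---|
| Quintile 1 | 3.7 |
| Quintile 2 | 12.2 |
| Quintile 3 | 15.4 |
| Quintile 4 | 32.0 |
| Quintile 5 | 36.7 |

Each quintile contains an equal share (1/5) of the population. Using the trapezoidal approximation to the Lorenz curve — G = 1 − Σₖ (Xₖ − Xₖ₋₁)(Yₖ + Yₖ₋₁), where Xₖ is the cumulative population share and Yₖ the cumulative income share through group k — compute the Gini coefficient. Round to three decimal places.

Cumulative income shares Yₖ: 0.0370, 0.1590, 0.3130, 0.6330, 1.0000
Σ (Xₖ−Xₖ₋₁)(Yₖ+Yₖ₋₁) = (1/5)(0.0370+0.0000) + (1/5)(0.1590+0.0370) + (1/5)(0.3130+0.1590) + (1/5)(0.6330+0.3130) + (1/5)(1.0000+0.6330)
  = 0.0074 + 0.0392 + 0.0944 + 0.1892 + 0.3266 = 0.6568
G = 1 − 0.6568 = 0.3432

0.343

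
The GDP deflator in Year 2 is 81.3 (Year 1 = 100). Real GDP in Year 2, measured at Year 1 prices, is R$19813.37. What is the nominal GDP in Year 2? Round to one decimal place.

Nominal = Real × (Index/100) = 19813.37 × (81.3/100)
        = 19813.37 × 0.813 = 16108.2698

16108.3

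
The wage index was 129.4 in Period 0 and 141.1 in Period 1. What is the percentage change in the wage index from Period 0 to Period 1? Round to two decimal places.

9.04%

Change = (141.1 − 129.4) / 129.4 × 100
       = 11.7 / 129.4 × 100 = 9.0417%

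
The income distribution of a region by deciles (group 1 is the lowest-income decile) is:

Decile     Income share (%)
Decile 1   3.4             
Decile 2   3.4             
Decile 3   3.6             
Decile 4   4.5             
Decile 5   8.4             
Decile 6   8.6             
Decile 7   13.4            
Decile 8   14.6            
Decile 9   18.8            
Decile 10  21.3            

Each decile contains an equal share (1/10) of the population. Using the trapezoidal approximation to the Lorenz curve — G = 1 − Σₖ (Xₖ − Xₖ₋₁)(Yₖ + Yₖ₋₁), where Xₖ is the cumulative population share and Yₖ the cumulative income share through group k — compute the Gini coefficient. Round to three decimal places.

0.351

Cumulative income shares Yₖ: 0.0340, 0.0680, 0.1040, 0.1490, 0.2330, 0.3190, 0.4530, 0.5990, 0.7870, 1.0000
Σ (Xₖ−Xₖ₋₁)(Yₖ+Yₖ₋₁) = (1/10)(0.0340+0.0000) + (1/10)(0.0680+0.0340) + (1/10)(0.1040+0.0680) + (1/10)(0.1490+0.1040) + (1/10)(0.2330+0.1490) + (1/10)(0.3190+0.2330) + (1/10)(0.4530+0.3190) + (1/10)(0.5990+0.4530) + (1/10)(0.7870+0.5990) + (1/10)(1.0000+0.7870)
  = 0.0034 + 0.0102 + 0.0172 + 0.0253 + 0.0382 + 0.0552 + 0.0772 + 0.1052 + 0.1386 + 0.1787 = 0.6492
G = 1 − 0.6492 = 0.3508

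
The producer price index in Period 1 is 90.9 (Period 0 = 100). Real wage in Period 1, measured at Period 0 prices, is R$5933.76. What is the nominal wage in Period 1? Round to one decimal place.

Nominal = Real × (Index/100) = 5933.76 × (90.9/100)
        = 5933.76 × 0.909 = 5393.7878

5393.8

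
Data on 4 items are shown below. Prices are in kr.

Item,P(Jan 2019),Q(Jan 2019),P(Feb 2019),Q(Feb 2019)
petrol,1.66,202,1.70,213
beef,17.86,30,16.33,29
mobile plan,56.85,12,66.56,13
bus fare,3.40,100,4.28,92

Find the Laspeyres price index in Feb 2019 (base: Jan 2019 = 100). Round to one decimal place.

Laspeyres price index uses base-period quantities as weights.
ΣP(Feb 2019)·Q(Jan 2019) = 1.70×202 + 16.33×30 + 66.56×12 + 4.28×100 = 343.4 + 489.9 + 798.72 + 428 = 2060.02
ΣP(Jan 2019)·Q(Jan 2019) = 1.66×202 + 17.86×30 + 56.85×12 + 3.40×100 = 335.32 + 535.8 + 682.2 + 340 = 1893.32
Index = 2060.02 / 1893.32 × 100 = 108.8046

108.8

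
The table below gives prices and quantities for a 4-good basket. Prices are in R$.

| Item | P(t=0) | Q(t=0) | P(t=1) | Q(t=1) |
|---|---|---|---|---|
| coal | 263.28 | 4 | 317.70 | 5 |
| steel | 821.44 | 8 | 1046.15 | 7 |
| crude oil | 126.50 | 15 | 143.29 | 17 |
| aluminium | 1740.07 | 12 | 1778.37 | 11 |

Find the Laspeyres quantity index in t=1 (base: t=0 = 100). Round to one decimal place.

Laspeyres quantity index uses base-period prices as weights.
ΣP(t=0)·Q(t=1) = 263.28×5 + 821.44×7 + 126.50×17 + 1740.07×11 = 1316.4 + 5750.08 + 2150.5 + 19140.77 = 28357.75
ΣP(t=0)·Q(t=0) = 263.28×4 + 821.44×8 + 126.50×15 + 1740.07×12 = 1053.12 + 6571.52 + 1897.5 + 20880.84 = 30402.98
Index = 28357.75 / 30402.98 × 100 = 93.2729

93.3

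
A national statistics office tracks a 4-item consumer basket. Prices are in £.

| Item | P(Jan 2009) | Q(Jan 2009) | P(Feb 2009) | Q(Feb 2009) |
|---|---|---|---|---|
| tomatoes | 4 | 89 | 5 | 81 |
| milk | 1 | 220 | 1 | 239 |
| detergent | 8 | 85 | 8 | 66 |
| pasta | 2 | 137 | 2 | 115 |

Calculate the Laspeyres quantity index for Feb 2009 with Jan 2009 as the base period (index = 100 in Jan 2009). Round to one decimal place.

Laspeyres quantity index uses base-period prices as weights.
ΣP(Jan 2009)·Q(Feb 2009) = 4×81 + 1×239 + 8×66 + 2×115 = 324 + 239 + 528 + 230 = 1321
ΣP(Jan 2009)·Q(Jan 2009) = 4×89 + 1×220 + 8×85 + 2×137 = 356 + 220 + 680 + 274 = 1530
Index = 1321 / 1530 × 100 = 86.3399

86.3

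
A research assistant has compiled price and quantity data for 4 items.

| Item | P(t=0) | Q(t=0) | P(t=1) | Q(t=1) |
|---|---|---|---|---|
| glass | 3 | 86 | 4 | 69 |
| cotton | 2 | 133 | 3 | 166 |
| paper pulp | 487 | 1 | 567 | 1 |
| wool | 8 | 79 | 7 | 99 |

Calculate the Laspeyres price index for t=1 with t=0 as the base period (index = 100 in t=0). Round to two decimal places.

113.39

Laspeyres price index uses base-period quantities as weights.
ΣP(t=1)·Q(t=0) = 4×86 + 3×133 + 567×1 + 7×79 = 344 + 399 + 567 + 553 = 1863
ΣP(t=0)·Q(t=0) = 3×86 + 2×133 + 487×1 + 8×79 = 258 + 266 + 487 + 632 = 1643
Index = 1863 / 1643 × 100 = 113.3901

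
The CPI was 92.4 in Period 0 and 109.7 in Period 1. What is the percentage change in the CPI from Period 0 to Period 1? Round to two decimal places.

Change = (109.7 − 92.4) / 92.4 × 100
       = 17.3 / 92.4 × 100 = 18.7229%

18.72%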